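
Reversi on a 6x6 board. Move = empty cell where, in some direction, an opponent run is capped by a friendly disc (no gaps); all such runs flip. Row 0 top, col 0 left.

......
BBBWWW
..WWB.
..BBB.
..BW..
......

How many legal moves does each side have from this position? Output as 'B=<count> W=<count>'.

Answer: B=9 W=11

Derivation:
-- B to move --
(0,2): flips 1 -> legal
(0,3): flips 2 -> legal
(0,4): flips 1 -> legal
(0,5): flips 2 -> legal
(2,1): flips 2 -> legal
(2,5): no bracket -> illegal
(3,1): no bracket -> illegal
(4,4): flips 1 -> legal
(5,2): flips 1 -> legal
(5,3): flips 1 -> legal
(5,4): flips 1 -> legal
B mobility = 9
-- W to move --
(0,0): flips 1 -> legal
(0,1): flips 1 -> legal
(0,2): flips 1 -> legal
(0,3): no bracket -> illegal
(2,0): no bracket -> illegal
(2,1): flips 1 -> legal
(2,5): flips 2 -> legal
(3,1): no bracket -> illegal
(3,5): flips 1 -> legal
(4,1): flips 2 -> legal
(4,4): flips 3 -> legal
(4,5): flips 1 -> legal
(5,1): flips 3 -> legal
(5,2): flips 2 -> legal
(5,3): no bracket -> illegal
W mobility = 11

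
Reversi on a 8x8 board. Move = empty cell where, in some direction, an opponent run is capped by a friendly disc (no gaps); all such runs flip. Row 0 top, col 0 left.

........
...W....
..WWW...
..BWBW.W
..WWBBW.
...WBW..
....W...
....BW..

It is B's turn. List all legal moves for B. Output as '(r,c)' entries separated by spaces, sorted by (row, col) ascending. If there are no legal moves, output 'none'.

Answer: (1,1) (1,2) (1,4) (2,5) (2,6) (3,6) (4,1) (4,7) (5,2) (5,6) (6,2) (6,5) (6,6) (7,6)

Derivation:
(0,2): no bracket -> illegal
(0,3): no bracket -> illegal
(0,4): no bracket -> illegal
(1,1): flips 2 -> legal
(1,2): flips 2 -> legal
(1,4): flips 2 -> legal
(1,5): no bracket -> illegal
(2,1): no bracket -> illegal
(2,5): flips 1 -> legal
(2,6): flips 1 -> legal
(2,7): no bracket -> illegal
(3,1): no bracket -> illegal
(3,6): flips 1 -> legal
(4,1): flips 2 -> legal
(4,7): flips 1 -> legal
(5,1): no bracket -> illegal
(5,2): flips 3 -> legal
(5,6): flips 1 -> legal
(5,7): no bracket -> illegal
(6,2): flips 1 -> legal
(6,3): no bracket -> illegal
(6,5): flips 1 -> legal
(6,6): flips 1 -> legal
(7,3): no bracket -> illegal
(7,6): flips 1 -> legal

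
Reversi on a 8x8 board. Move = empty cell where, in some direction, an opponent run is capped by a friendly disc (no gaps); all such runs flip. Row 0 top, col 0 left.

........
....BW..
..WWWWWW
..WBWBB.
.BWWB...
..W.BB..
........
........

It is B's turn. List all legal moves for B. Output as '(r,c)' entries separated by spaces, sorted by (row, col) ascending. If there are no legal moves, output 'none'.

Answer: (0,5) (0,6) (1,1) (1,3) (1,6) (1,7) (2,1) (3,1) (5,1) (5,3) (6,3)

Derivation:
(0,4): no bracket -> illegal
(0,5): flips 2 -> legal
(0,6): flips 2 -> legal
(1,1): flips 1 -> legal
(1,2): no bracket -> illegal
(1,3): flips 2 -> legal
(1,6): flips 2 -> legal
(1,7): flips 1 -> legal
(2,1): flips 2 -> legal
(3,1): flips 1 -> legal
(3,7): no bracket -> illegal
(4,5): no bracket -> illegal
(5,1): flips 1 -> legal
(5,3): flips 1 -> legal
(6,1): no bracket -> illegal
(6,2): no bracket -> illegal
(6,3): flips 1 -> legal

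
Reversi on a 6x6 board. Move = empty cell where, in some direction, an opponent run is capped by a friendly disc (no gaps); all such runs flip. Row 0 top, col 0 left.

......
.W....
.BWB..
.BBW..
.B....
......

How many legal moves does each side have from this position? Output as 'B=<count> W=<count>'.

-- B to move --
(0,0): no bracket -> illegal
(0,1): flips 1 -> legal
(0,2): no bracket -> illegal
(1,0): no bracket -> illegal
(1,2): flips 1 -> legal
(1,3): flips 1 -> legal
(2,0): no bracket -> illegal
(2,4): no bracket -> illegal
(3,4): flips 1 -> legal
(4,2): no bracket -> illegal
(4,3): flips 1 -> legal
(4,4): no bracket -> illegal
B mobility = 5
-- W to move --
(1,0): no bracket -> illegal
(1,2): no bracket -> illegal
(1,3): flips 1 -> legal
(1,4): no bracket -> illegal
(2,0): flips 1 -> legal
(2,4): flips 1 -> legal
(3,0): flips 2 -> legal
(3,4): no bracket -> illegal
(4,0): flips 1 -> legal
(4,2): flips 1 -> legal
(4,3): no bracket -> illegal
(5,0): no bracket -> illegal
(5,1): flips 3 -> legal
(5,2): no bracket -> illegal
W mobility = 7

Answer: B=5 W=7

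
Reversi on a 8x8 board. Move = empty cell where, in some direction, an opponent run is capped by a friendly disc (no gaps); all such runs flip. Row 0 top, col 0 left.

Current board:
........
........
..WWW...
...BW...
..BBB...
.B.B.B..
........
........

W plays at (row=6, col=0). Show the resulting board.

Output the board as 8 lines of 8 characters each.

Answer: ........
........
..WWW...
...WW...
..WBB...
.W.B.B..
W.......
........

Derivation:
Place W at (6,0); scan 8 dirs for brackets.
Dir NW: edge -> no flip
Dir N: first cell '.' (not opp) -> no flip
Dir NE: opp run (5,1) (4,2) (3,3) capped by W -> flip
Dir W: edge -> no flip
Dir E: first cell '.' (not opp) -> no flip
Dir SW: edge -> no flip
Dir S: first cell '.' (not opp) -> no flip
Dir SE: first cell '.' (not opp) -> no flip
All flips: (3,3) (4,2) (5,1)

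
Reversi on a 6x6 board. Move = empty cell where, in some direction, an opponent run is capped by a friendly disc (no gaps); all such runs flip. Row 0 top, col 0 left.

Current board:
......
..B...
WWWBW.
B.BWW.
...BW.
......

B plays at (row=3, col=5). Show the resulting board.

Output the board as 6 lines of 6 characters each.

Place B at (3,5); scan 8 dirs for brackets.
Dir NW: opp run (2,4), next='.' -> no flip
Dir N: first cell '.' (not opp) -> no flip
Dir NE: edge -> no flip
Dir W: opp run (3,4) (3,3) capped by B -> flip
Dir E: edge -> no flip
Dir SW: opp run (4,4), next='.' -> no flip
Dir S: first cell '.' (not opp) -> no flip
Dir SE: edge -> no flip
All flips: (3,3) (3,4)

Answer: ......
..B...
WWWBW.
B.BBBB
...BW.
......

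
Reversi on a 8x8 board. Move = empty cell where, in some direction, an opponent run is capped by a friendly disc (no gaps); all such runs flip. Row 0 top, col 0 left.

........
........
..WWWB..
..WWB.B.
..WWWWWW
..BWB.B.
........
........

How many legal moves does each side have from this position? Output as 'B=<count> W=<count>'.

-- B to move --
(1,1): no bracket -> illegal
(1,2): flips 4 -> legal
(1,3): no bracket -> illegal
(1,4): flips 1 -> legal
(1,5): no bracket -> illegal
(2,1): flips 5 -> legal
(3,1): flips 2 -> legal
(3,5): no bracket -> illegal
(3,7): no bracket -> illegal
(4,1): no bracket -> illegal
(5,1): no bracket -> illegal
(5,5): no bracket -> illegal
(5,7): no bracket -> illegal
(6,2): no bracket -> illegal
(6,3): no bracket -> illegal
(6,4): no bracket -> illegal
B mobility = 4
-- W to move --
(1,4): flips 2 -> legal
(1,5): no bracket -> illegal
(1,6): flips 2 -> legal
(2,6): flips 2 -> legal
(2,7): flips 1 -> legal
(3,5): flips 1 -> legal
(3,7): no bracket -> illegal
(4,1): no bracket -> illegal
(5,1): flips 1 -> legal
(5,5): flips 1 -> legal
(5,7): no bracket -> illegal
(6,1): flips 1 -> legal
(6,2): flips 1 -> legal
(6,3): flips 1 -> legal
(6,4): flips 1 -> legal
(6,5): flips 2 -> legal
(6,6): flips 1 -> legal
(6,7): flips 1 -> legal
W mobility = 14

Answer: B=4 W=14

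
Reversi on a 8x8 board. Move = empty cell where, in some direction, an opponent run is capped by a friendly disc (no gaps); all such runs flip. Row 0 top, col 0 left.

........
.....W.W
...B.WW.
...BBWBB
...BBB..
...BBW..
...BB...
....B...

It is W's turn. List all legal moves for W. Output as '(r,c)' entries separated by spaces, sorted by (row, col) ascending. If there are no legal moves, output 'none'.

(1,2): no bracket -> illegal
(1,3): no bracket -> illegal
(1,4): no bracket -> illegal
(2,2): flips 2 -> legal
(2,4): no bracket -> illegal
(2,7): no bracket -> illegal
(3,2): flips 2 -> legal
(4,2): no bracket -> illegal
(4,6): flips 1 -> legal
(4,7): flips 1 -> legal
(5,2): flips 4 -> legal
(5,6): no bracket -> illegal
(6,2): flips 2 -> legal
(6,5): no bracket -> illegal
(7,2): no bracket -> illegal
(7,3): flips 1 -> legal
(7,5): no bracket -> illegal

Answer: (2,2) (3,2) (4,6) (4,7) (5,2) (6,2) (7,3)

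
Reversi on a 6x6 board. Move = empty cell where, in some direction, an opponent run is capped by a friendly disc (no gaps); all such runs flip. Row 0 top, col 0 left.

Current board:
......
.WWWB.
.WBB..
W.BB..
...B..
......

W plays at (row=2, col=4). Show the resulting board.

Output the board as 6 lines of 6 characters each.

Place W at (2,4); scan 8 dirs for brackets.
Dir NW: first cell 'W' (not opp) -> no flip
Dir N: opp run (1,4), next='.' -> no flip
Dir NE: first cell '.' (not opp) -> no flip
Dir W: opp run (2,3) (2,2) capped by W -> flip
Dir E: first cell '.' (not opp) -> no flip
Dir SW: opp run (3,3), next='.' -> no flip
Dir S: first cell '.' (not opp) -> no flip
Dir SE: first cell '.' (not opp) -> no flip
All flips: (2,2) (2,3)

Answer: ......
.WWWB.
.WWWW.
W.BB..
...B..
......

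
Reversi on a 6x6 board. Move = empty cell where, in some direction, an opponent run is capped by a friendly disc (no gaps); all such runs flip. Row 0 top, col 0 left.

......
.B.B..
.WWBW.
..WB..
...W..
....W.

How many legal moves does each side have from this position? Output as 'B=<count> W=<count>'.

Answer: B=7 W=9

Derivation:
-- B to move --
(1,0): no bracket -> illegal
(1,2): no bracket -> illegal
(1,4): no bracket -> illegal
(1,5): flips 1 -> legal
(2,0): flips 2 -> legal
(2,5): flips 1 -> legal
(3,0): no bracket -> illegal
(3,1): flips 3 -> legal
(3,4): no bracket -> illegal
(3,5): flips 1 -> legal
(4,1): flips 1 -> legal
(4,2): no bracket -> illegal
(4,4): no bracket -> illegal
(4,5): no bracket -> illegal
(5,2): no bracket -> illegal
(5,3): flips 1 -> legal
(5,5): no bracket -> illegal
B mobility = 7
-- W to move --
(0,0): flips 1 -> legal
(0,1): flips 1 -> legal
(0,2): flips 1 -> legal
(0,3): flips 3 -> legal
(0,4): flips 1 -> legal
(1,0): no bracket -> illegal
(1,2): no bracket -> illegal
(1,4): flips 1 -> legal
(2,0): no bracket -> illegal
(3,4): flips 1 -> legal
(4,2): flips 1 -> legal
(4,4): flips 1 -> legal
W mobility = 9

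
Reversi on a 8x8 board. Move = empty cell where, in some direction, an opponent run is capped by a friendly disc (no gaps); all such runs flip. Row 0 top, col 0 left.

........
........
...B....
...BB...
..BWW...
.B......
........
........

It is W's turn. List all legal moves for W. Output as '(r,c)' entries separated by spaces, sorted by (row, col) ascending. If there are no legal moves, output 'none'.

(1,2): no bracket -> illegal
(1,3): flips 2 -> legal
(1,4): no bracket -> illegal
(2,2): flips 1 -> legal
(2,4): flips 1 -> legal
(2,5): flips 1 -> legal
(3,1): no bracket -> illegal
(3,2): no bracket -> illegal
(3,5): no bracket -> illegal
(4,0): no bracket -> illegal
(4,1): flips 1 -> legal
(4,5): no bracket -> illegal
(5,0): no bracket -> illegal
(5,2): no bracket -> illegal
(5,3): no bracket -> illegal
(6,0): no bracket -> illegal
(6,1): no bracket -> illegal
(6,2): no bracket -> illegal

Answer: (1,3) (2,2) (2,4) (2,5) (4,1)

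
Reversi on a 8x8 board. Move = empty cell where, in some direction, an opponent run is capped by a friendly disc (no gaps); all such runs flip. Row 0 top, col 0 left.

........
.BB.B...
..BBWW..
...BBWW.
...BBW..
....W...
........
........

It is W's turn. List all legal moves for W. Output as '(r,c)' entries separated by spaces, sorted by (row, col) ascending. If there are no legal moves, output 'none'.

(0,0): no bracket -> illegal
(0,1): flips 3 -> legal
(0,2): no bracket -> illegal
(0,3): flips 1 -> legal
(0,4): flips 1 -> legal
(0,5): no bracket -> illegal
(1,0): no bracket -> illegal
(1,3): no bracket -> illegal
(1,5): no bracket -> illegal
(2,0): no bracket -> illegal
(2,1): flips 2 -> legal
(3,1): no bracket -> illegal
(3,2): flips 3 -> legal
(4,2): flips 3 -> legal
(5,2): flips 2 -> legal
(5,3): flips 1 -> legal
(5,5): no bracket -> illegal

Answer: (0,1) (0,3) (0,4) (2,1) (3,2) (4,2) (5,2) (5,3)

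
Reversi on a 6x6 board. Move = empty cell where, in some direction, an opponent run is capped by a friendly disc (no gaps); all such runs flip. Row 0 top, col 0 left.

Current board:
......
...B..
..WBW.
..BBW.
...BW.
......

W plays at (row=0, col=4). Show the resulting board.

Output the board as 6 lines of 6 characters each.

Answer: ....W.
...W..
..WBW.
..BBW.
...BW.
......

Derivation:
Place W at (0,4); scan 8 dirs for brackets.
Dir NW: edge -> no flip
Dir N: edge -> no flip
Dir NE: edge -> no flip
Dir W: first cell '.' (not opp) -> no flip
Dir E: first cell '.' (not opp) -> no flip
Dir SW: opp run (1,3) capped by W -> flip
Dir S: first cell '.' (not opp) -> no flip
Dir SE: first cell '.' (not opp) -> no flip
All flips: (1,3)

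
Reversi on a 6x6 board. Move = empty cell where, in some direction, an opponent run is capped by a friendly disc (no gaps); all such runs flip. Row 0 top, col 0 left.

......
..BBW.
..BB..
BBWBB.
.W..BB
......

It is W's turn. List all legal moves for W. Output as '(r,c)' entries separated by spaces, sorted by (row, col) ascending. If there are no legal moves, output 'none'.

Answer: (0,2) (1,1) (2,1) (3,5)

Derivation:
(0,1): no bracket -> illegal
(0,2): flips 2 -> legal
(0,3): no bracket -> illegal
(0,4): no bracket -> illegal
(1,1): flips 2 -> legal
(2,0): no bracket -> illegal
(2,1): flips 1 -> legal
(2,4): no bracket -> illegal
(2,5): no bracket -> illegal
(3,5): flips 2 -> legal
(4,0): no bracket -> illegal
(4,2): no bracket -> illegal
(4,3): no bracket -> illegal
(5,3): no bracket -> illegal
(5,4): no bracket -> illegal
(5,5): no bracket -> illegal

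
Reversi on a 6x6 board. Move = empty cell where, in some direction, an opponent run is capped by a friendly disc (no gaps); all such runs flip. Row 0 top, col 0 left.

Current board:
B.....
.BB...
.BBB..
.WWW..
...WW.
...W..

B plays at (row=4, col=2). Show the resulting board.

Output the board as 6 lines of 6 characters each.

Place B at (4,2); scan 8 dirs for brackets.
Dir NW: opp run (3,1), next='.' -> no flip
Dir N: opp run (3,2) capped by B -> flip
Dir NE: opp run (3,3), next='.' -> no flip
Dir W: first cell '.' (not opp) -> no flip
Dir E: opp run (4,3) (4,4), next='.' -> no flip
Dir SW: first cell '.' (not opp) -> no flip
Dir S: first cell '.' (not opp) -> no flip
Dir SE: opp run (5,3), next=edge -> no flip
All flips: (3,2)

Answer: B.....
.BB...
.BBB..
.WBW..
..BWW.
...W..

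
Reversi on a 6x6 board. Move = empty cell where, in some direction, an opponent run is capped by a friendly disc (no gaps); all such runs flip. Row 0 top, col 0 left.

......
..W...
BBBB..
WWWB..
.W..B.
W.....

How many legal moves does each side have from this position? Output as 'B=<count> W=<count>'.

-- B to move --
(0,1): flips 1 -> legal
(0,2): flips 1 -> legal
(0,3): flips 1 -> legal
(1,1): no bracket -> illegal
(1,3): no bracket -> illegal
(4,0): flips 2 -> legal
(4,2): flips 2 -> legal
(4,3): flips 1 -> legal
(5,1): flips 2 -> legal
(5,2): no bracket -> illegal
B mobility = 7
-- W to move --
(1,0): flips 2 -> legal
(1,1): flips 1 -> legal
(1,3): flips 1 -> legal
(1,4): flips 1 -> legal
(2,4): no bracket -> illegal
(3,4): flips 2 -> legal
(3,5): no bracket -> illegal
(4,2): no bracket -> illegal
(4,3): no bracket -> illegal
(4,5): no bracket -> illegal
(5,3): no bracket -> illegal
(5,4): no bracket -> illegal
(5,5): no bracket -> illegal
W mobility = 5

Answer: B=7 W=5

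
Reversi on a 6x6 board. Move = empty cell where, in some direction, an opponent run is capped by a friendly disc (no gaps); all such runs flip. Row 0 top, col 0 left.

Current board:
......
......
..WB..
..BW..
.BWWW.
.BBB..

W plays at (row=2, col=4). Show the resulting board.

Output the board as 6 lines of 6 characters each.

Place W at (2,4); scan 8 dirs for brackets.
Dir NW: first cell '.' (not opp) -> no flip
Dir N: first cell '.' (not opp) -> no flip
Dir NE: first cell '.' (not opp) -> no flip
Dir W: opp run (2,3) capped by W -> flip
Dir E: first cell '.' (not opp) -> no flip
Dir SW: first cell 'W' (not opp) -> no flip
Dir S: first cell '.' (not opp) -> no flip
Dir SE: first cell '.' (not opp) -> no flip
All flips: (2,3)

Answer: ......
......
..WWW.
..BW..
.BWWW.
.BBB..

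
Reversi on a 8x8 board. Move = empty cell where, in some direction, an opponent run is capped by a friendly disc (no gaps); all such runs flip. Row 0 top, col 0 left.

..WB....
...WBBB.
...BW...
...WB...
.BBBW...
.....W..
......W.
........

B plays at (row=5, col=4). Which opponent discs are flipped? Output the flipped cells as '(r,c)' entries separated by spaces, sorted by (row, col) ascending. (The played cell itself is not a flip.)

Dir NW: first cell 'B' (not opp) -> no flip
Dir N: opp run (4,4) capped by B -> flip
Dir NE: first cell '.' (not opp) -> no flip
Dir W: first cell '.' (not opp) -> no flip
Dir E: opp run (5,5), next='.' -> no flip
Dir SW: first cell '.' (not opp) -> no flip
Dir S: first cell '.' (not opp) -> no flip
Dir SE: first cell '.' (not opp) -> no flip

Answer: (4,4)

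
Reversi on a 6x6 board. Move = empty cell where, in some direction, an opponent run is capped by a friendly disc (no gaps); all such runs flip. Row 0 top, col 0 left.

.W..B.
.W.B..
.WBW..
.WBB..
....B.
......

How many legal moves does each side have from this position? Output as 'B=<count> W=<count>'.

-- B to move --
(0,0): flips 1 -> legal
(0,2): no bracket -> illegal
(1,0): flips 1 -> legal
(1,2): no bracket -> illegal
(1,4): flips 1 -> legal
(2,0): flips 1 -> legal
(2,4): flips 1 -> legal
(3,0): flips 1 -> legal
(3,4): no bracket -> illegal
(4,0): flips 1 -> legal
(4,1): no bracket -> illegal
(4,2): no bracket -> illegal
B mobility = 7
-- W to move --
(0,2): no bracket -> illegal
(0,3): flips 1 -> legal
(0,5): no bracket -> illegal
(1,2): no bracket -> illegal
(1,4): no bracket -> illegal
(1,5): no bracket -> illegal
(2,4): no bracket -> illegal
(3,4): flips 2 -> legal
(3,5): no bracket -> illegal
(4,1): flips 1 -> legal
(4,2): no bracket -> illegal
(4,3): flips 2 -> legal
(4,5): no bracket -> illegal
(5,3): no bracket -> illegal
(5,4): no bracket -> illegal
(5,5): flips 3 -> legal
W mobility = 5

Answer: B=7 W=5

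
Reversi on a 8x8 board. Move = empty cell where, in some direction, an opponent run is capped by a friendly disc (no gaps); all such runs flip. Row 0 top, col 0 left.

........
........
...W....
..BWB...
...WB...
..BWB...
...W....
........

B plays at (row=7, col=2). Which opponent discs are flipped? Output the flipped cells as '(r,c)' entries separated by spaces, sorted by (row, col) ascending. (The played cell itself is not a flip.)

Dir NW: first cell '.' (not opp) -> no flip
Dir N: first cell '.' (not opp) -> no flip
Dir NE: opp run (6,3) capped by B -> flip
Dir W: first cell '.' (not opp) -> no flip
Dir E: first cell '.' (not opp) -> no flip
Dir SW: edge -> no flip
Dir S: edge -> no flip
Dir SE: edge -> no flip

Answer: (6,3)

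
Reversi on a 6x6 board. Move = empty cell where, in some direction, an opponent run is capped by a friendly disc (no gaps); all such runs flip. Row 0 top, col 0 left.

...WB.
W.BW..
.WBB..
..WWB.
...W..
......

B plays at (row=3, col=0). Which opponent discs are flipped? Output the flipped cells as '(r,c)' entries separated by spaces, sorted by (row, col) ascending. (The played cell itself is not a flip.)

Dir NW: edge -> no flip
Dir N: first cell '.' (not opp) -> no flip
Dir NE: opp run (2,1) capped by B -> flip
Dir W: edge -> no flip
Dir E: first cell '.' (not opp) -> no flip
Dir SW: edge -> no flip
Dir S: first cell '.' (not opp) -> no flip
Dir SE: first cell '.' (not opp) -> no flip

Answer: (2,1)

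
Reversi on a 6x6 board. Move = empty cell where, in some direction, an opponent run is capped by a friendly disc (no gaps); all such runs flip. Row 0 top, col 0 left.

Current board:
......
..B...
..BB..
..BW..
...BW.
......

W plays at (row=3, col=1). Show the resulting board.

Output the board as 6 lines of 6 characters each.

Answer: ......
..B...
..BB..
.WWW..
...BW.
......

Derivation:
Place W at (3,1); scan 8 dirs for brackets.
Dir NW: first cell '.' (not opp) -> no flip
Dir N: first cell '.' (not opp) -> no flip
Dir NE: opp run (2,2), next='.' -> no flip
Dir W: first cell '.' (not opp) -> no flip
Dir E: opp run (3,2) capped by W -> flip
Dir SW: first cell '.' (not opp) -> no flip
Dir S: first cell '.' (not opp) -> no flip
Dir SE: first cell '.' (not opp) -> no flip
All flips: (3,2)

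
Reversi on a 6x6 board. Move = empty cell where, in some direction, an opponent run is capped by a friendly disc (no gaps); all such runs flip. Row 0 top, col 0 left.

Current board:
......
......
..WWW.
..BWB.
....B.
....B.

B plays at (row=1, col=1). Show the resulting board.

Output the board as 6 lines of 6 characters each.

Place B at (1,1); scan 8 dirs for brackets.
Dir NW: first cell '.' (not opp) -> no flip
Dir N: first cell '.' (not opp) -> no flip
Dir NE: first cell '.' (not opp) -> no flip
Dir W: first cell '.' (not opp) -> no flip
Dir E: first cell '.' (not opp) -> no flip
Dir SW: first cell '.' (not opp) -> no flip
Dir S: first cell '.' (not opp) -> no flip
Dir SE: opp run (2,2) (3,3) capped by B -> flip
All flips: (2,2) (3,3)

Answer: ......
.B....
..BWW.
..BBB.
....B.
....B.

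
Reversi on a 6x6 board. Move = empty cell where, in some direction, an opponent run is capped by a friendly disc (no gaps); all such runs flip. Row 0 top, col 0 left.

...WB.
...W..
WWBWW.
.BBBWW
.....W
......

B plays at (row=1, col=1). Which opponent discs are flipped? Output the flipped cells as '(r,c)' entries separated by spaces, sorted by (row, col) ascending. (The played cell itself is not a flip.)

Dir NW: first cell '.' (not opp) -> no flip
Dir N: first cell '.' (not opp) -> no flip
Dir NE: first cell '.' (not opp) -> no flip
Dir W: first cell '.' (not opp) -> no flip
Dir E: first cell '.' (not opp) -> no flip
Dir SW: opp run (2,0), next=edge -> no flip
Dir S: opp run (2,1) capped by B -> flip
Dir SE: first cell 'B' (not opp) -> no flip

Answer: (2,1)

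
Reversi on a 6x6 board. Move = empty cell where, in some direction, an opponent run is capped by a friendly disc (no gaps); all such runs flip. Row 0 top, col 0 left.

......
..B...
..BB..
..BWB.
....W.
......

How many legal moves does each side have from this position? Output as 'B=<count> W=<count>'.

Answer: B=3 W=5

Derivation:
-- B to move --
(2,4): no bracket -> illegal
(3,5): no bracket -> illegal
(4,2): no bracket -> illegal
(4,3): flips 1 -> legal
(4,5): no bracket -> illegal
(5,3): no bracket -> illegal
(5,4): flips 1 -> legal
(5,5): flips 2 -> legal
B mobility = 3
-- W to move --
(0,1): no bracket -> illegal
(0,2): no bracket -> illegal
(0,3): no bracket -> illegal
(1,1): flips 1 -> legal
(1,3): flips 1 -> legal
(1,4): no bracket -> illegal
(2,1): no bracket -> illegal
(2,4): flips 1 -> legal
(2,5): no bracket -> illegal
(3,1): flips 1 -> legal
(3,5): flips 1 -> legal
(4,1): no bracket -> illegal
(4,2): no bracket -> illegal
(4,3): no bracket -> illegal
(4,5): no bracket -> illegal
W mobility = 5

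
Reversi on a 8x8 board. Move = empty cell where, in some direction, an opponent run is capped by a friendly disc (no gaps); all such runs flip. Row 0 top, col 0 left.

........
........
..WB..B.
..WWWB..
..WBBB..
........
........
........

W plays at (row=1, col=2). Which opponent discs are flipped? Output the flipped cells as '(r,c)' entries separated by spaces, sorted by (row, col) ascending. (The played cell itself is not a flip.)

Dir NW: first cell '.' (not opp) -> no flip
Dir N: first cell '.' (not opp) -> no flip
Dir NE: first cell '.' (not opp) -> no flip
Dir W: first cell '.' (not opp) -> no flip
Dir E: first cell '.' (not opp) -> no flip
Dir SW: first cell '.' (not opp) -> no flip
Dir S: first cell 'W' (not opp) -> no flip
Dir SE: opp run (2,3) capped by W -> flip

Answer: (2,3)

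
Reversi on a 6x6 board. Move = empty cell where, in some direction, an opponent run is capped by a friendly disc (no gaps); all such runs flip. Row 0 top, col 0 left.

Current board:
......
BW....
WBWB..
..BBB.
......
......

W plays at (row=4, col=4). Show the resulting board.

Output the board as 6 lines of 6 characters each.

Place W at (4,4); scan 8 dirs for brackets.
Dir NW: opp run (3,3) capped by W -> flip
Dir N: opp run (3,4), next='.' -> no flip
Dir NE: first cell '.' (not opp) -> no flip
Dir W: first cell '.' (not opp) -> no flip
Dir E: first cell '.' (not opp) -> no flip
Dir SW: first cell '.' (not opp) -> no flip
Dir S: first cell '.' (not opp) -> no flip
Dir SE: first cell '.' (not opp) -> no flip
All flips: (3,3)

Answer: ......
BW....
WBWB..
..BWB.
....W.
......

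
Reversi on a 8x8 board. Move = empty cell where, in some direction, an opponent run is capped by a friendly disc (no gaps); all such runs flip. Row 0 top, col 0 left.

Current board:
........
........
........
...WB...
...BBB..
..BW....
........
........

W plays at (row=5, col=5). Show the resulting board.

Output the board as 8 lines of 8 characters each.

Place W at (5,5); scan 8 dirs for brackets.
Dir NW: opp run (4,4) capped by W -> flip
Dir N: opp run (4,5), next='.' -> no flip
Dir NE: first cell '.' (not opp) -> no flip
Dir W: first cell '.' (not opp) -> no flip
Dir E: first cell '.' (not opp) -> no flip
Dir SW: first cell '.' (not opp) -> no flip
Dir S: first cell '.' (not opp) -> no flip
Dir SE: first cell '.' (not opp) -> no flip
All flips: (4,4)

Answer: ........
........
........
...WB...
...BWB..
..BW.W..
........
........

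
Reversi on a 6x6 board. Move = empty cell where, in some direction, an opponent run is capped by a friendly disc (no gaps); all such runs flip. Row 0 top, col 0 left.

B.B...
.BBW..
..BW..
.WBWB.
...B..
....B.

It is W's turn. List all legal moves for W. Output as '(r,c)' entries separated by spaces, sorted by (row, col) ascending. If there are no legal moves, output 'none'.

(0,1): flips 1 -> legal
(0,3): no bracket -> illegal
(1,0): flips 2 -> legal
(2,0): no bracket -> illegal
(2,1): flips 1 -> legal
(2,4): no bracket -> illegal
(2,5): no bracket -> illegal
(3,5): flips 1 -> legal
(4,1): flips 1 -> legal
(4,2): no bracket -> illegal
(4,4): no bracket -> illegal
(4,5): flips 1 -> legal
(5,2): no bracket -> illegal
(5,3): flips 1 -> legal
(5,5): no bracket -> illegal

Answer: (0,1) (1,0) (2,1) (3,5) (4,1) (4,5) (5,3)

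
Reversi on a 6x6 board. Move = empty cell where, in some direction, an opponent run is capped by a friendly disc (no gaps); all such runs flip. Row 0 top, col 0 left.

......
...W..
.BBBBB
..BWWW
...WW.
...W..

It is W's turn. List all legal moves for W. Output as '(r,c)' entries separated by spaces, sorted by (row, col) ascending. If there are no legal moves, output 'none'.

Answer: (1,0) (1,1) (1,2) (1,4) (1,5) (3,1)

Derivation:
(1,0): flips 2 -> legal
(1,1): flips 1 -> legal
(1,2): flips 1 -> legal
(1,4): flips 1 -> legal
(1,5): flips 2 -> legal
(2,0): no bracket -> illegal
(3,0): no bracket -> illegal
(3,1): flips 2 -> legal
(4,1): no bracket -> illegal
(4,2): no bracket -> illegal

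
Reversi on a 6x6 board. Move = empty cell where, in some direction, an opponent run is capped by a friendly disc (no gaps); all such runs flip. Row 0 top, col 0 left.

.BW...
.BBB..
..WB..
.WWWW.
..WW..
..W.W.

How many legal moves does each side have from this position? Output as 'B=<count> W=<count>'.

Answer: B=7 W=6

Derivation:
-- B to move --
(0,3): flips 1 -> legal
(2,0): no bracket -> illegal
(2,1): flips 1 -> legal
(2,4): no bracket -> illegal
(2,5): no bracket -> illegal
(3,0): no bracket -> illegal
(3,5): no bracket -> illegal
(4,0): flips 2 -> legal
(4,1): flips 1 -> legal
(4,4): flips 2 -> legal
(4,5): flips 1 -> legal
(5,1): no bracket -> illegal
(5,3): flips 2 -> legal
(5,5): no bracket -> illegal
B mobility = 7
-- W to move --
(0,0): flips 2 -> legal
(0,3): flips 2 -> legal
(0,4): flips 1 -> legal
(1,0): no bracket -> illegal
(1,4): flips 1 -> legal
(2,0): flips 1 -> legal
(2,1): no bracket -> illegal
(2,4): flips 2 -> legal
W mobility = 6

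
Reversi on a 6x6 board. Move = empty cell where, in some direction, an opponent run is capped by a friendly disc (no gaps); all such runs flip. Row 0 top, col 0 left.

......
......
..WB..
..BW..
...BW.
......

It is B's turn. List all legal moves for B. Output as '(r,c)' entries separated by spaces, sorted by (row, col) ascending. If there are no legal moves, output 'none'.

Answer: (1,2) (2,1) (3,4) (4,5)

Derivation:
(1,1): no bracket -> illegal
(1,2): flips 1 -> legal
(1,3): no bracket -> illegal
(2,1): flips 1 -> legal
(2,4): no bracket -> illegal
(3,1): no bracket -> illegal
(3,4): flips 1 -> legal
(3,5): no bracket -> illegal
(4,2): no bracket -> illegal
(4,5): flips 1 -> legal
(5,3): no bracket -> illegal
(5,4): no bracket -> illegal
(5,5): no bracket -> illegal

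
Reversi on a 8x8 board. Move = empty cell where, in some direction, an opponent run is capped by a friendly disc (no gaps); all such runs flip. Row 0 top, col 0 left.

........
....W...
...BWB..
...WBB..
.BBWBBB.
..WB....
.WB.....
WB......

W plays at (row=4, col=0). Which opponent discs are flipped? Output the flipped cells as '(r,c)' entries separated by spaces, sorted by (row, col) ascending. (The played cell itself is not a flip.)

Dir NW: edge -> no flip
Dir N: first cell '.' (not opp) -> no flip
Dir NE: first cell '.' (not opp) -> no flip
Dir W: edge -> no flip
Dir E: opp run (4,1) (4,2) capped by W -> flip
Dir SW: edge -> no flip
Dir S: first cell '.' (not opp) -> no flip
Dir SE: first cell '.' (not opp) -> no flip

Answer: (4,1) (4,2)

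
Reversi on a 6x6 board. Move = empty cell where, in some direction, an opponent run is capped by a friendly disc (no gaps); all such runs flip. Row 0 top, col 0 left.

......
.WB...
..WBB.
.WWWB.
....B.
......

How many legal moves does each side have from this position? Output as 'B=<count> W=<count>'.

Answer: B=7 W=7

Derivation:
-- B to move --
(0,0): flips 3 -> legal
(0,1): no bracket -> illegal
(0,2): no bracket -> illegal
(1,0): flips 1 -> legal
(1,3): no bracket -> illegal
(2,0): no bracket -> illegal
(2,1): flips 1 -> legal
(3,0): flips 3 -> legal
(4,0): no bracket -> illegal
(4,1): flips 1 -> legal
(4,2): flips 3 -> legal
(4,3): flips 1 -> legal
B mobility = 7
-- W to move --
(0,1): no bracket -> illegal
(0,2): flips 1 -> legal
(0,3): no bracket -> illegal
(1,3): flips 2 -> legal
(1,4): flips 1 -> legal
(1,5): flips 1 -> legal
(2,1): no bracket -> illegal
(2,5): flips 2 -> legal
(3,5): flips 1 -> legal
(4,3): no bracket -> illegal
(4,5): no bracket -> illegal
(5,3): no bracket -> illegal
(5,4): no bracket -> illegal
(5,5): flips 1 -> legal
W mobility = 7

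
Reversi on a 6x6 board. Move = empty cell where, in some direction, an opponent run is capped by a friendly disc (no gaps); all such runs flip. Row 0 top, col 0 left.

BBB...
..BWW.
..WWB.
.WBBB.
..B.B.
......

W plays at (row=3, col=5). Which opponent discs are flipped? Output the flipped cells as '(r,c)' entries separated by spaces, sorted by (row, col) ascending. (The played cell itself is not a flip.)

Answer: (2,4) (3,2) (3,3) (3,4)

Derivation:
Dir NW: opp run (2,4) capped by W -> flip
Dir N: first cell '.' (not opp) -> no flip
Dir NE: edge -> no flip
Dir W: opp run (3,4) (3,3) (3,2) capped by W -> flip
Dir E: edge -> no flip
Dir SW: opp run (4,4), next='.' -> no flip
Dir S: first cell '.' (not opp) -> no flip
Dir SE: edge -> no flip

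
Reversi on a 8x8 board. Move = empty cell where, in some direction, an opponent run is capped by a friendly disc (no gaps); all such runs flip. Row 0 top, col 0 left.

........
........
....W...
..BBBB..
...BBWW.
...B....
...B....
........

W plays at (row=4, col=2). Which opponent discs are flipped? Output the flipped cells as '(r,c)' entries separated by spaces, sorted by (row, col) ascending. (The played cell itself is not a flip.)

Dir NW: first cell '.' (not opp) -> no flip
Dir N: opp run (3,2), next='.' -> no flip
Dir NE: opp run (3,3) capped by W -> flip
Dir W: first cell '.' (not opp) -> no flip
Dir E: opp run (4,3) (4,4) capped by W -> flip
Dir SW: first cell '.' (not opp) -> no flip
Dir S: first cell '.' (not opp) -> no flip
Dir SE: opp run (5,3), next='.' -> no flip

Answer: (3,3) (4,3) (4,4)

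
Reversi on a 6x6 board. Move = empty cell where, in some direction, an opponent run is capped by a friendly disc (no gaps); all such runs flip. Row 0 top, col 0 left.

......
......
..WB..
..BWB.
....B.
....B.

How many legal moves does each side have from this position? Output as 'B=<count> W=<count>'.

-- B to move --
(1,1): flips 2 -> legal
(1,2): flips 1 -> legal
(1,3): no bracket -> illegal
(2,1): flips 1 -> legal
(2,4): no bracket -> illegal
(3,1): no bracket -> illegal
(4,2): no bracket -> illegal
(4,3): flips 1 -> legal
B mobility = 4
-- W to move --
(1,2): no bracket -> illegal
(1,3): flips 1 -> legal
(1,4): no bracket -> illegal
(2,1): no bracket -> illegal
(2,4): flips 1 -> legal
(2,5): no bracket -> illegal
(3,1): flips 1 -> legal
(3,5): flips 1 -> legal
(4,1): no bracket -> illegal
(4,2): flips 1 -> legal
(4,3): no bracket -> illegal
(4,5): no bracket -> illegal
(5,3): no bracket -> illegal
(5,5): flips 1 -> legal
W mobility = 6

Answer: B=4 W=6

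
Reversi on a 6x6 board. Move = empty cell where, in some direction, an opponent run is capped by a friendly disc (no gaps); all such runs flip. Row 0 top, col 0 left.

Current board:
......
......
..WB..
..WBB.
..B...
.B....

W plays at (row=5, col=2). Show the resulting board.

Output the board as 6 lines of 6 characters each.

Answer: ......
......
..WB..
..WBB.
..W...
.BW...

Derivation:
Place W at (5,2); scan 8 dirs for brackets.
Dir NW: first cell '.' (not opp) -> no flip
Dir N: opp run (4,2) capped by W -> flip
Dir NE: first cell '.' (not opp) -> no flip
Dir W: opp run (5,1), next='.' -> no flip
Dir E: first cell '.' (not opp) -> no flip
Dir SW: edge -> no flip
Dir S: edge -> no flip
Dir SE: edge -> no flip
All flips: (4,2)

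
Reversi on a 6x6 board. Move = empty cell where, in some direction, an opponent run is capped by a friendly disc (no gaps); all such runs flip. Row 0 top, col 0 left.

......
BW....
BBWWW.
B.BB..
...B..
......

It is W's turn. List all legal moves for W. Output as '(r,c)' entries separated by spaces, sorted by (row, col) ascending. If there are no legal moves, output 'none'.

(0,0): no bracket -> illegal
(0,1): no bracket -> illegal
(1,2): no bracket -> illegal
(3,1): flips 1 -> legal
(3,4): no bracket -> illegal
(4,0): no bracket -> illegal
(4,1): flips 1 -> legal
(4,2): flips 2 -> legal
(4,4): flips 1 -> legal
(5,2): no bracket -> illegal
(5,3): flips 2 -> legal
(5,4): no bracket -> illegal

Answer: (3,1) (4,1) (4,2) (4,4) (5,3)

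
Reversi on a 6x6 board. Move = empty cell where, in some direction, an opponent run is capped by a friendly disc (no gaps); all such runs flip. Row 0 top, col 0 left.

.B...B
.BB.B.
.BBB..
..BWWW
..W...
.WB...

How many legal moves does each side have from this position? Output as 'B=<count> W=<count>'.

-- B to move --
(2,4): no bracket -> illegal
(2,5): no bracket -> illegal
(3,1): no bracket -> illegal
(4,0): no bracket -> illegal
(4,1): no bracket -> illegal
(4,3): flips 1 -> legal
(4,4): flips 1 -> legal
(4,5): flips 1 -> legal
(5,0): flips 1 -> legal
(5,3): no bracket -> illegal
B mobility = 4
-- W to move --
(0,0): flips 2 -> legal
(0,2): flips 3 -> legal
(0,3): no bracket -> illegal
(0,4): no bracket -> illegal
(1,0): no bracket -> illegal
(1,3): flips 1 -> legal
(1,5): no bracket -> illegal
(2,0): no bracket -> illegal
(2,4): no bracket -> illegal
(2,5): no bracket -> illegal
(3,0): no bracket -> illegal
(3,1): flips 1 -> legal
(4,1): no bracket -> illegal
(4,3): no bracket -> illegal
(5,3): flips 1 -> legal
W mobility = 5

Answer: B=4 W=5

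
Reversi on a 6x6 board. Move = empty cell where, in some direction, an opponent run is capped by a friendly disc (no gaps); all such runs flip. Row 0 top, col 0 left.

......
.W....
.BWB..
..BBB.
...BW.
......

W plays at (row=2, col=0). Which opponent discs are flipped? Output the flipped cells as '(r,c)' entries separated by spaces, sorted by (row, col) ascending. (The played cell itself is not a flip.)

Answer: (2,1)

Derivation:
Dir NW: edge -> no flip
Dir N: first cell '.' (not opp) -> no flip
Dir NE: first cell 'W' (not opp) -> no flip
Dir W: edge -> no flip
Dir E: opp run (2,1) capped by W -> flip
Dir SW: edge -> no flip
Dir S: first cell '.' (not opp) -> no flip
Dir SE: first cell '.' (not opp) -> no flip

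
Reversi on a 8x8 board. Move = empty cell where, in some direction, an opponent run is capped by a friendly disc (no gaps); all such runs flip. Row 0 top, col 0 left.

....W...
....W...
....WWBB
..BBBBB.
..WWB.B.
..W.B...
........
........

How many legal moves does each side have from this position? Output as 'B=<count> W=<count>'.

Answer: B=10 W=8

Derivation:
-- B to move --
(0,3): flips 2 -> legal
(0,5): no bracket -> illegal
(1,3): flips 1 -> legal
(1,5): flips 2 -> legal
(1,6): flips 1 -> legal
(2,3): flips 2 -> legal
(3,1): no bracket -> illegal
(4,1): flips 2 -> legal
(5,1): flips 1 -> legal
(5,3): flips 1 -> legal
(6,1): flips 2 -> legal
(6,2): flips 2 -> legal
(6,3): no bracket -> illegal
B mobility = 10
-- W to move --
(1,5): no bracket -> illegal
(1,6): no bracket -> illegal
(1,7): no bracket -> illegal
(2,1): flips 1 -> legal
(2,2): flips 1 -> legal
(2,3): flips 1 -> legal
(3,1): no bracket -> illegal
(3,7): no bracket -> illegal
(4,1): no bracket -> illegal
(4,5): flips 2 -> legal
(4,7): flips 1 -> legal
(5,3): no bracket -> illegal
(5,5): no bracket -> illegal
(5,6): no bracket -> illegal
(5,7): flips 2 -> legal
(6,3): no bracket -> illegal
(6,4): flips 3 -> legal
(6,5): flips 1 -> legal
W mobility = 8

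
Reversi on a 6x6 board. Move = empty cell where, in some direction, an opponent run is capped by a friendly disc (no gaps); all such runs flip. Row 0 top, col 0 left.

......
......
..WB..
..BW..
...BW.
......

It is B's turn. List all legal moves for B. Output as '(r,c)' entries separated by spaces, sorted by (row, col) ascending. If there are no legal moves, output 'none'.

Answer: (1,2) (2,1) (3,4) (4,5)

Derivation:
(1,1): no bracket -> illegal
(1,2): flips 1 -> legal
(1,3): no bracket -> illegal
(2,1): flips 1 -> legal
(2,4): no bracket -> illegal
(3,1): no bracket -> illegal
(3,4): flips 1 -> legal
(3,5): no bracket -> illegal
(4,2): no bracket -> illegal
(4,5): flips 1 -> legal
(5,3): no bracket -> illegal
(5,4): no bracket -> illegal
(5,5): no bracket -> illegal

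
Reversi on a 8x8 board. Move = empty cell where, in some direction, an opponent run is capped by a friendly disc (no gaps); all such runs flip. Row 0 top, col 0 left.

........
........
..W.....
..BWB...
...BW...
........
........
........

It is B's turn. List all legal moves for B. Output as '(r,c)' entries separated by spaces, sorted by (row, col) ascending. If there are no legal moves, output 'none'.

Answer: (1,2) (2,3) (4,5) (5,4)

Derivation:
(1,1): no bracket -> illegal
(1,2): flips 1 -> legal
(1,3): no bracket -> illegal
(2,1): no bracket -> illegal
(2,3): flips 1 -> legal
(2,4): no bracket -> illegal
(3,1): no bracket -> illegal
(3,5): no bracket -> illegal
(4,2): no bracket -> illegal
(4,5): flips 1 -> legal
(5,3): no bracket -> illegal
(5,4): flips 1 -> legal
(5,5): no bracket -> illegal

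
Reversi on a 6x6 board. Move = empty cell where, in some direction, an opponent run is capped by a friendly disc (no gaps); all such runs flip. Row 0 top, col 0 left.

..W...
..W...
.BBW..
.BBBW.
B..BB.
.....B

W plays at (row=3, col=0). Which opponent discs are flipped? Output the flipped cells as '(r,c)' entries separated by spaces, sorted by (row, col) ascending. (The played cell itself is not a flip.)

Dir NW: edge -> no flip
Dir N: first cell '.' (not opp) -> no flip
Dir NE: opp run (2,1) capped by W -> flip
Dir W: edge -> no flip
Dir E: opp run (3,1) (3,2) (3,3) capped by W -> flip
Dir SW: edge -> no flip
Dir S: opp run (4,0), next='.' -> no flip
Dir SE: first cell '.' (not opp) -> no flip

Answer: (2,1) (3,1) (3,2) (3,3)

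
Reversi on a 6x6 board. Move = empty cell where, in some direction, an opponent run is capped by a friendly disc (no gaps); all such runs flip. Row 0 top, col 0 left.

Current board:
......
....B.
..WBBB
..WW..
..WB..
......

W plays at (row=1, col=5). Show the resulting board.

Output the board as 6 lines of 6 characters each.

Place W at (1,5); scan 8 dirs for brackets.
Dir NW: first cell '.' (not opp) -> no flip
Dir N: first cell '.' (not opp) -> no flip
Dir NE: edge -> no flip
Dir W: opp run (1,4), next='.' -> no flip
Dir E: edge -> no flip
Dir SW: opp run (2,4) capped by W -> flip
Dir S: opp run (2,5), next='.' -> no flip
Dir SE: edge -> no flip
All flips: (2,4)

Answer: ......
....BW
..WBWB
..WW..
..WB..
......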